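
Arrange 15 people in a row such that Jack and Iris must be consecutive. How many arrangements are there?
Treat the 2 as one block: (15-2+1)! × 2! = 87178291200 × 2 = 174356582400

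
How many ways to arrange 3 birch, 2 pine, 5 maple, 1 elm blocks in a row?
11! / (3! × 2! × 5! × 1!) = 27720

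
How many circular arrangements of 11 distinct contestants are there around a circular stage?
Circular: fix one position, arrange the rest. (11-1)! = 3628800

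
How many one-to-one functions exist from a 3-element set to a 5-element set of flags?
P(5,3) = 5!/(5-3)! = 60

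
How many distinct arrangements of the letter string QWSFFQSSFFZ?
11! / (1! × 4! × 2! × 1! × 3!) = 138600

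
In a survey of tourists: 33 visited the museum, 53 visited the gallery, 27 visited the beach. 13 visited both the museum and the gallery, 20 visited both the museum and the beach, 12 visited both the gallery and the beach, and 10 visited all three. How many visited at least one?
|A∪B∪C| = 33+53+27-13-20-12+10 = 78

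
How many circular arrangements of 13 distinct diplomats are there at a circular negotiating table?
Circular: fix one position, arrange the rest. (13-1)! = 479001600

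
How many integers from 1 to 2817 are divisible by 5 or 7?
⌊2817/5⌋ + ⌊2817/7⌋ - ⌊2817/35⌋ = 563 + 402 - 80 = 885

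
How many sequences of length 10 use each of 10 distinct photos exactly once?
10! = 3628800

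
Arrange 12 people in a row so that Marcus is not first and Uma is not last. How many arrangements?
By inclusion-exclusion: 12! - 2×(12-1)! + (12-2)! = 479001600 - 79833600 + 3628800 = 402796800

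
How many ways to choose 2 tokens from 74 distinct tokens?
C(74,2) = 74!/(2!×72!) = 2701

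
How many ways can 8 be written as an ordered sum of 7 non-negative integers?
C(8+7-1, 7-1) = C(14, 6) = 3003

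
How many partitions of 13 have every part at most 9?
Let r_j(i) = number of partitions of i into parts ≤ j, for i = 0..13. r_1(i) = 1 for all i; r_j(i) = r_{j-1}(i) + r_j(i-j). Rows j = 2..9: ≤2: 1 1 2 2 3 3 4 4 5 5 6 6 7 7; ≤3: 1 1 2 3 4 5 7 8 10 12 14 16 19 21; ≤4: 1 1 2 3 5 6 9 11 15 18 23 27 34 39; ≤5: 1 1 2 3 5 7 10 13 18 23 30 37 47 57; ≤6: 1 1 2 3 5 7 11 14 20 26 35 44 58 71; ≤7: 1 1 2 3 5 7 11 15 21 28 38 49 65 82; ≤8: 1 1 2 3 5 7 11 15 22 29 40 52 70 89; ≤9: 1 1 2 3 5 7 11 15 22 30 41 54 73 94. r_9(13) = 94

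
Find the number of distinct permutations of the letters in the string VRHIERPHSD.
10! / (1! × 1! × 2! × 1! × 1! × 2! × 1! × 1!) = 907200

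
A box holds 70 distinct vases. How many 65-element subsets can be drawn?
C(70,65) = 70!/(65!×5!) = 12103014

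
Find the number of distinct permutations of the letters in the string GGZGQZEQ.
8! / (1! × 2! × 3! × 2!) = 1680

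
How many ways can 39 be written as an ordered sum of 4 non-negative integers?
C(39+4-1, 4-1) = C(42, 3) = 11480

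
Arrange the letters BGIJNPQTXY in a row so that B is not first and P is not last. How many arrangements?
By inclusion-exclusion: 10! - 2×(10-1)! + (10-2)! = 3628800 - 725760 + 40320 = 2943360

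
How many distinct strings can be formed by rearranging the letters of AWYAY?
5! / (2! × 2! × 1!) = 30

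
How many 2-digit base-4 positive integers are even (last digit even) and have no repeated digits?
Last∈{0,2}. Last=0: 3. Last nonzero: 1×2×P(2,0) = 2. Total = 5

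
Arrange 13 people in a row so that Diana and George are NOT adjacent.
Total - adjacent = 13! - (13-1)!×2 = 6227020800 - 958003200 = 5269017600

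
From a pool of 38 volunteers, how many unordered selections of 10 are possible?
C(38,10) = 38!/(10!×28!) = 472733756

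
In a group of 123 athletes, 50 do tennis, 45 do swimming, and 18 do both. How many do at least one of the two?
|A∪B| = |A| + |B| - |A∩B| = 50 + 45 - 18 = 77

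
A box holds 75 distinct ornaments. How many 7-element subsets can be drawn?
C(75,7) = 75!/(7!×68!) = 1984829850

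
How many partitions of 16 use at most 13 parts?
By conjugation, equals partitions of 16 into parts ≤ 13. Let r_j(i) = number of partitions of i into parts ≤ j, for i = 0..16. r_1(i) = 1 for all i; r_j(i) = r_{j-1}(i) + r_j(i-j). Rows j = 2..13: ≤2: 1 1 2 2 3 3 4 4 5 5 6 6 7 7 8 8 9; ≤3: 1 1 2 3 4 5 7 8 10 12 14 16 19 21 24 27 30; ≤4: 1 1 2 3 5 6 9 11 15 18 23 27 34 39 47 54 64; ≤5: 1 1 2 3 5 7 10 13 18 23 30 37 47 57 70 84 101; ≤6: 1 1 2 3 5 7 11 14 20 26 35 44 58 71 90 110 136; ≤7: 1 1 2 3 5 7 11 15 21 28 38 49 65 82 105 131 164; ≤8: 1 1 2 3 5 7 11 15 22 29 40 52 70 89 116 146 186; ≤9: 1 1 2 3 5 7 11 15 22 30 41 54 73 94 123 157 201; ≤10: 1 1 2 3 5 7 11 15 22 30 42 55 75 97 128 164 212; ≤11: 1 1 2 3 5 7 11 15 22 30 42 56 76 99 131 169 219; ≤12: 1 1 2 3 5 7 11 15 22 30 42 56 77 100 133 172 224; ≤13: 1 1 2 3 5 7 11 15 22 30 42 56 77 101 134 174 227. r_13(16) = 227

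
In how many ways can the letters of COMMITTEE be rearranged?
9! / (1! × 1! × 2! × 1! × 2! × 2!) = 45360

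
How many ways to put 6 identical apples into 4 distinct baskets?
C(6+4-1, 4-1) = C(9, 3) = 84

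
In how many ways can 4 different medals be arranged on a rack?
4! = 24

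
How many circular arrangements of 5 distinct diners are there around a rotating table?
Circular: fix one position, arrange the rest. (5-1)! = 24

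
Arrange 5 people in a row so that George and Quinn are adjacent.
Treat as block: (5-1)! × 2! = 24 × 2 = 48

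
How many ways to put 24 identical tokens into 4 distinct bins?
C(24+4-1, 4-1) = C(27, 3) = 2925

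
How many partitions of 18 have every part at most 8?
Let r_j(i) = number of partitions of i into parts ≤ j, for i = 0..18. r_1(i) = 1 for all i; r_j(i) = r_{j-1}(i) + r_j(i-j). Rows j = 2..8: ≤2: 1 1 2 2 3 3 4 4 5 5 6 6 7 7 8 8 9 9 10; ≤3: 1 1 2 3 4 5 7 8 10 12 14 16 19 21 24 27 30 33 37; ≤4: 1 1 2 3 5 6 9 11 15 18 23 27 34 39 47 54 64 72 84; ≤5: 1 1 2 3 5 7 10 13 18 23 30 37 47 57 70 84 101 119 141; ≤6: 1 1 2 3 5 7 11 14 20 26 35 44 58 71 90 110 136 163 199; ≤7: 1 1 2 3 5 7 11 15 21 28 38 49 65 82 105 131 164 201 248; ≤8: 1 1 2 3 5 7 11 15 22 29 40 52 70 89 116 146 186 230 288. r_8(18) = 288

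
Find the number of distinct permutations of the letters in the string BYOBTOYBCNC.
11! / (1! × 1! × 2! × 2! × 3! × 2!) = 831600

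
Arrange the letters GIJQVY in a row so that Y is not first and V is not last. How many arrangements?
By inclusion-exclusion: 6! - 2×(6-1)! + (6-2)! = 720 - 240 + 24 = 504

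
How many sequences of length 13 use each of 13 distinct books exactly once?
13! = 6227020800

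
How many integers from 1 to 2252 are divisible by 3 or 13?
⌊2252/3⌋ + ⌊2252/13⌋ - ⌊2252/39⌋ = 750 + 173 - 57 = 866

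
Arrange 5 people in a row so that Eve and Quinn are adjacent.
Treat as block: (5-1)! × 2! = 24 × 2 = 48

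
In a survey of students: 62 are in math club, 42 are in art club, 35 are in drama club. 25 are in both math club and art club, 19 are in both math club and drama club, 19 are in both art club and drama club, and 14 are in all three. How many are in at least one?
|A∪B∪C| = 62+42+35-25-19-19+14 = 90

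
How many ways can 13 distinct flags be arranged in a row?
13! = 6227020800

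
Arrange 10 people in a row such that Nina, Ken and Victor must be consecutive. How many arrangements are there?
Treat the 3 as one block: (10-3+1)! × 3! = 40320 × 6 = 241920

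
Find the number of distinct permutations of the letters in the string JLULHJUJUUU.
11! / (2! × 1! × 5! × 3!) = 27720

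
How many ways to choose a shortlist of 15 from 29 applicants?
C(29,15) = 29!/(15!×14!) = 77558760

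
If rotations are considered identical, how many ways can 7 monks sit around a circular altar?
Circular: fix one position, arrange the rest. (7-1)! = 720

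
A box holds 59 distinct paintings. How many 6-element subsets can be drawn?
C(59,6) = 59!/(6!×53!) = 45057474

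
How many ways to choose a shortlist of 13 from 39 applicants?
C(39,13) = 39!/(13!×26!) = 8122425444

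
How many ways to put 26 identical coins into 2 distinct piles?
C(26+2-1, 2-1) = C(27, 1) = 27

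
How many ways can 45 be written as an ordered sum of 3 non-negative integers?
C(45+3-1, 3-1) = C(47, 2) = 1081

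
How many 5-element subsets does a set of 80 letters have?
C(80,5) = 80!/(5!×75!) = 24040016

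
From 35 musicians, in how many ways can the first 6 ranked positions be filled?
P(35,6) = 35!/(35-6)! = 1168675200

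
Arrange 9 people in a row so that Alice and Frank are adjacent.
Treat as block: (9-1)! × 2! = 40320 × 2 = 80640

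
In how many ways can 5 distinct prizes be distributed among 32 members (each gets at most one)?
P(32,5) = 32!/(32-5)! = 24165120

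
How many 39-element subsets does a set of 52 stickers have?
C(52,39) = 52!/(39!×13!) = 635013559600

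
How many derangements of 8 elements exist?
!8 = Σ_{j=0}^{8} (-1)^j·8!/j! = 40320 - 40320 + 20160 - 6720 + 1680 - 336 + 56 - 8 + 1 = 14833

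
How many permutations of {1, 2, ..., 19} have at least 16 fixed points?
Exactly j fixed points: C(19,j)·!(19-j); sum over j ≥ 16 (derangement numbers via !m = (m-1)·(!(m-1) + !(m-2)): !0..!3 = 1, 0, 1, 2). Σ_{j=16}^{19} C(19,j)·!(19-j) = C(19,16)·!3 + C(19,17)·!2 + C(19,18)·!1 + C(19,19)·!0 = 969·2 + 171·1 + 19·0 + 1·1 = 2110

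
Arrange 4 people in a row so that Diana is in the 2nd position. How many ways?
Fix one position: (4-1)! = 6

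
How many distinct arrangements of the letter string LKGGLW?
6! / (2! × 2! × 1! × 1!) = 180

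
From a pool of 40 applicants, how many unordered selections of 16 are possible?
C(40,16) = 40!/(16!×24!) = 62852101650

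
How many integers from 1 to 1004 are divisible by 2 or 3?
⌊1004/2⌋ + ⌊1004/3⌋ - ⌊1004/6⌋ = 502 + 334 - 167 = 669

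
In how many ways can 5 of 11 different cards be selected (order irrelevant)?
C(11,5) = 11!/(5!×6!) = 462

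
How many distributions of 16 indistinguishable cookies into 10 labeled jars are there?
C(16+10-1, 10-1) = C(25, 9) = 2042975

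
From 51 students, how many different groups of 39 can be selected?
C(51,39) = 51!/(39!×12!) = 158753389900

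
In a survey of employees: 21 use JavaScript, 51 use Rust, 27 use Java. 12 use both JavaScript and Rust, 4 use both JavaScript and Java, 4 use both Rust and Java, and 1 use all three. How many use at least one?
|A∪B∪C| = 21+51+27-12-4-4+1 = 80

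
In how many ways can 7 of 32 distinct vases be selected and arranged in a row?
P(32,7) = 32!/(32-7)! = 16963914240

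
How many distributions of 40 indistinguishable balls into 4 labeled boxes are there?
C(40+4-1, 4-1) = C(43, 3) = 12341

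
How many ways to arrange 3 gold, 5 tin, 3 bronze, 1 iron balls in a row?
12! / (3! × 5! × 3! × 1!) = 110880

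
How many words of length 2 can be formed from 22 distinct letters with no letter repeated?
P(22,2) = 22!/(22-2)! = 462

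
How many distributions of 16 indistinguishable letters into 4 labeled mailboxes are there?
C(16+4-1, 4-1) = C(19, 3) = 969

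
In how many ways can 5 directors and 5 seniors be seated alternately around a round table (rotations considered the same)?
Fix one of the directors: (5-1)! ways for the remaining directors, × 5! ways for the seniors = 24 × 120 = 2880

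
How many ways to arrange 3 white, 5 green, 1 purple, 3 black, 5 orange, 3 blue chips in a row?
20! / (3! × 5! × 1! × 3! × 5! × 3!) = 782183001600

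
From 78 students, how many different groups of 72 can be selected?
C(78,72) = 78!/(72!×6!) = 256851595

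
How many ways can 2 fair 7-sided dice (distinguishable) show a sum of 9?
Coefficient of x^9 in (x + x² + ... + x^7)^2. By inclusion-exclusion on dice exceeding 7: Σ_j (-1)^j C(2,j)·C(9-1-7j, 1) = C(2,0)·C(8,1) - C(2,1)·C(1,1) = 1·8 - 2·1 = 6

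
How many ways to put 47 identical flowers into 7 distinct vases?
C(47+7-1, 7-1) = C(53, 6) = 22957480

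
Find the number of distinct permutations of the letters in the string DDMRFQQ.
7! / (1! × 1! × 1! × 2! × 2!) = 1260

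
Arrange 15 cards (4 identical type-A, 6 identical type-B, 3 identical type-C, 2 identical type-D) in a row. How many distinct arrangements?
15! / (4! × 6! × 3! × 2!) = 6306300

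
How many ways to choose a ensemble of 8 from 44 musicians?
C(44,8) = 44!/(8!×36!) = 177232627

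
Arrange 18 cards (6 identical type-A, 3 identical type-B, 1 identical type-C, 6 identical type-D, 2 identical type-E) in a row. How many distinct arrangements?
18! / (6! × 3! × 1! × 6! × 2!) = 1029188160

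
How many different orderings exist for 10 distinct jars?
10! = 3628800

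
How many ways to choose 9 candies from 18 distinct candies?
C(18,9) = 18!/(9!×9!) = 48620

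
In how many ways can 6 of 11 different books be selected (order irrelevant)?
C(11,6) = 11!/(6!×5!) = 462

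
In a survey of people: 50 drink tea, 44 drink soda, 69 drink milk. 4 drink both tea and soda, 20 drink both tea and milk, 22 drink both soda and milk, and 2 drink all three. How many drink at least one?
|A∪B∪C| = 50+44+69-4-20-22+2 = 119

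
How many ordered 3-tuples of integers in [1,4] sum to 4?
Coefficient of x^4 in (x + x² + ... + x^4)^3. By inclusion-exclusion on dice exceeding 4: Σ_j (-1)^j C(3,j)·C(4-1-4j, 2) = C(3,0)·C(3,2) = 1·3 = 3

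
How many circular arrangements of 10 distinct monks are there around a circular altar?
Circular: fix one position, arrange the rest. (10-1)! = 362880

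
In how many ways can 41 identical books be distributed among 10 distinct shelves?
C(41+10-1, 10-1) = C(50, 9) = 2505433700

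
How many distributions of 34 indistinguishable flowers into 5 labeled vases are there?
C(34+5-1, 5-1) = C(38, 4) = 73815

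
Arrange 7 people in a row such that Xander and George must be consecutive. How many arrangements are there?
Treat the 2 as one block: (7-2+1)! × 2! = 720 × 2 = 1440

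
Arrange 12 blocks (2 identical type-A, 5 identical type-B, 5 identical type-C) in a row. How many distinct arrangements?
12! / (2! × 5! × 5!) = 16632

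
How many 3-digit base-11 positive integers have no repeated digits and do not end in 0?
Last digit: 10 nonzero choices. First digit: 9 (nonzero, ≠last). Middle 1: P(9,1) = 9. Total = 810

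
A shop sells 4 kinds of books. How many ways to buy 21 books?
C(21+4-1, 4-1) = C(24, 3) = 2024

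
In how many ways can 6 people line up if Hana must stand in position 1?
Fix one position: (6-1)! = 120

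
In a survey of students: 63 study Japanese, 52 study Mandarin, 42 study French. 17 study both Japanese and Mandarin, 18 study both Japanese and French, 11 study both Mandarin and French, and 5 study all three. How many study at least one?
|A∪B∪C| = 63+52+42-17-18-11+5 = 116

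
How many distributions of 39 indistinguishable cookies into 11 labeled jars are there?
C(39+11-1, 11-1) = C(49, 10) = 8217822536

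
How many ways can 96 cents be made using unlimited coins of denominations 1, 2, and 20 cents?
Coefficient of x^96 in 1/(1-x^1) · 1/(1-x^2) · 1/(1-x^20). Case on j = number of 20-cent coins (j = 0..4); remainder r = 96 - 20j is made from {1,2} in ⌊r/2⌋+1 ways. r = 96, 76, 56, 36, 16 → 49 + 39 + 29 + 19 + 9 = 145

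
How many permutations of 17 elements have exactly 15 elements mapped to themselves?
Choose the 15 fixed points C(17,15) = 136, derange the rest: !2 = Σ_{j=0}^{2} (-1)^j·2!/j! = 2 - 2 + 1 = 1. Product = 136 × 1 = 136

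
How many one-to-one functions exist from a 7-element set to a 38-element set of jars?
P(38,7) = 38!/(38-7)! = 63606090240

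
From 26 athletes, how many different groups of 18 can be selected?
C(26,18) = 26!/(18!×8!) = 1562275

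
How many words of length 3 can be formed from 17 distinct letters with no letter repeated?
P(17,3) = 17!/(17-3)! = 4080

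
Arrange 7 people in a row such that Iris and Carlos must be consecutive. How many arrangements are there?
Treat the 2 as one block: (7-2+1)! × 2! = 720 × 2 = 1440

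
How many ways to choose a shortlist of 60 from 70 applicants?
C(70,60) = 70!/(60!×10!) = 396704524216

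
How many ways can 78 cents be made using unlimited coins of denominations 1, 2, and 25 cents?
Coefficient of x^78 in 1/(1-x^1) · 1/(1-x^2) · 1/(1-x^25). Case on j = number of 25-cent coins (j = 0..3); remainder r = 78 - 25j is made from {1,2} in ⌊r/2⌋+1 ways. r = 78, 53, 28, 3 → 40 + 27 + 15 + 2 = 84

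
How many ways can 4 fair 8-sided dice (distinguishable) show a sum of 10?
Coefficient of x^10 in (x + x² + ... + x^8)^4. By inclusion-exclusion on dice exceeding 8: Σ_j (-1)^j C(4,j)·C(10-1-8j, 3) = C(4,0)·C(9,3) = 1·84 = 84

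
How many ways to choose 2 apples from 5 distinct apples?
C(5,2) = 5!/(2!×3!) = 10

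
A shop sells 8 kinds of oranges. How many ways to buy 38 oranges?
C(38+8-1, 8-1) = C(45, 7) = 45379620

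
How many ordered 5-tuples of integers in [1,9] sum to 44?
Coefficient of x^44 in (x + x² + ... + x^9)^5. By inclusion-exclusion on dice exceeding 9: Σ_j (-1)^j C(5,j)·C(44-1-9j, 4) = C(5,0)·C(43,4) - C(5,1)·C(34,4) + C(5,2)·C(25,4) - C(5,3)·C(16,4) + C(5,4)·C(7,4) = 1·123410 - 5·46376 + 10·12650 - 10·1820 + 5·35 = 5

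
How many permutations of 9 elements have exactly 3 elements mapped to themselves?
Choose the 3 fixed points C(9,3) = 84, derange the rest: !6 = Σ_{j=0}^{6} (-1)^j·6!/j! = 720 - 720 + 360 - 120 + 30 - 6 + 1 = 265. Product = 84 × 265 = 22260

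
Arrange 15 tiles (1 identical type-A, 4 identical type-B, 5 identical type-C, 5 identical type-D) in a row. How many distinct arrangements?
15! / (1! × 4! × 5! × 5!) = 3783780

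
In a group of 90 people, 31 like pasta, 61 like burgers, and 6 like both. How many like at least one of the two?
|A∪B| = |A| + |B| - |A∩B| = 31 + 61 - 6 = 86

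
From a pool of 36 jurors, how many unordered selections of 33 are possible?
C(36,33) = 36!/(33!×3!) = 7140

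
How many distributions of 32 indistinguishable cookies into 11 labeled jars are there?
C(32+11-1, 11-1) = C(42, 10) = 1471442973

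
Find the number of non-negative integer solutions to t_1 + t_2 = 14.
C(14+2-1, 2-1) = C(15, 1) = 15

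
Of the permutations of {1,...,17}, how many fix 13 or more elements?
Exactly j fixed points: C(17,j)·!(17-j); sum over j ≥ 13 (derangement numbers via !m = (m-1)·(!(m-1) + !(m-2)): !0..!4 = 1, 0, 1, 2, 9). Σ_{j=13}^{17} C(17,j)·!(17-j) = C(17,13)·!4 + C(17,14)·!3 + C(17,15)·!2 + C(17,16)·!1 + C(17,17)·!0 = 2380·9 + 680·2 + 136·1 + 17·0 + 1·1 = 22917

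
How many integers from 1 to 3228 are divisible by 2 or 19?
⌊3228/2⌋ + ⌊3228/19⌋ - ⌊3228/38⌋ = 1614 + 169 - 84 = 1699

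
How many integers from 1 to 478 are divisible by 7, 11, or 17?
⌊478/7⌋+⌊478/11⌋+⌊478/17⌋ - ⌊478/77⌋-⌊478/119⌋-⌊478/187⌋ + ⌊478/1309⌋ = 68+43+28 - 6-4-2 + 0 = 127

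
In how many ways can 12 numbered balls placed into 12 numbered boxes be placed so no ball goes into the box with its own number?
!12 = Σ_{j=0}^{12} (-1)^j·12!/j! = 479001600 - 479001600 + 239500800 - 79833600 + 19958400 - 3991680 + 665280 - 95040 + 11880 - 1320 + 132 - 12 + 1 = 176214841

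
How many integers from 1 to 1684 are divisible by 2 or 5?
⌊1684/2⌋ + ⌊1684/5⌋ - ⌊1684/10⌋ = 842 + 336 - 168 = 1010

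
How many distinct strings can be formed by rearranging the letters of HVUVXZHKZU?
10! / (2! × 2! × 1! × 2! × 1! × 2!) = 226800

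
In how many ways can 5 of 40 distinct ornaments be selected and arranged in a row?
P(40,5) = 40!/(40-5)! = 78960960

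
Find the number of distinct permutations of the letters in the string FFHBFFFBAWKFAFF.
15! / (1! × 2! × 1! × 8! × 2! × 1!) = 8108100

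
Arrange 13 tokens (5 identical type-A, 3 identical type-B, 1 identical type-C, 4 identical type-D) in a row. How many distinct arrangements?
13! / (5! × 3! × 1! × 4!) = 360360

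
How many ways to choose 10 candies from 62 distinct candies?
C(62,10) = 62!/(10!×52!) = 107518933731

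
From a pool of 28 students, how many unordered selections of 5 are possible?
C(28,5) = 28!/(5!×23!) = 98280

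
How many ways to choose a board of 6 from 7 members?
C(7,6) = 7!/(6!×1!) = 7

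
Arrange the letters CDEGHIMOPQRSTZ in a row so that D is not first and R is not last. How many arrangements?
By inclusion-exclusion: 14! - 2×(14-1)! + (14-2)! = 87178291200 - 12454041600 + 479001600 = 75203251200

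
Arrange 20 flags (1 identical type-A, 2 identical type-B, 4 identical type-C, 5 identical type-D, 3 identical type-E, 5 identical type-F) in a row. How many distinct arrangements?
20! / (1! × 2! × 4! × 5! × 3! × 5!) = 586637251200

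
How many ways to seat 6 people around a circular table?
Circular: fix one position, arrange the rest. (6-1)! = 120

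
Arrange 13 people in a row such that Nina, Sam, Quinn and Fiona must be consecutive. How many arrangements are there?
Treat the 4 as one block: (13-4+1)! × 4! = 3628800 × 24 = 87091200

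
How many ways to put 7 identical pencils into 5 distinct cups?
C(7+5-1, 5-1) = C(11, 4) = 330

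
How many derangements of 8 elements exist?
!8 = Σ_{j=0}^{8} (-1)^j·8!/j! = 40320 - 40320 + 20160 - 6720 + 1680 - 336 + 56 - 8 + 1 = 14833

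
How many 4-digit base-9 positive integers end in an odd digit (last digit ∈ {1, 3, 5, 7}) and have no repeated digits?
Last∈{1,3,5,7}. Last=0: 0. Last nonzero: 4×7×P(7,2) = 1176. Total = 1176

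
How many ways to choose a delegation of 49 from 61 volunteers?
C(61,49) = 61!/(49!×12!) = 1742058970275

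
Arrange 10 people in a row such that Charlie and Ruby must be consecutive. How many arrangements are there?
Treat the 2 as one block: (10-2+1)! × 2! = 362880 × 2 = 725760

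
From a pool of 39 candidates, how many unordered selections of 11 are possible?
C(39,11) = 39!/(11!×28!) = 1676056044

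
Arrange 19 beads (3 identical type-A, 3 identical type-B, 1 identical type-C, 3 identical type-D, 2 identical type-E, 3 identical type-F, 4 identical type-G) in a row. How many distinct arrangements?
19! / (3! × 3! × 1! × 3! × 2! × 3! × 4!) = 1955457504000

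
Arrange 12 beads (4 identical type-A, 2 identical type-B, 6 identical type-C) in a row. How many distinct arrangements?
12! / (4! × 2! × 6!) = 13860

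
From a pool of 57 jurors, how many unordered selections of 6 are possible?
C(57,6) = 57!/(6!×51!) = 36288252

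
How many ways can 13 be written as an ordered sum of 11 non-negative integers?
C(13+11-1, 11-1) = C(23, 10) = 1144066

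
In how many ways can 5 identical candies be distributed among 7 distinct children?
C(5+7-1, 7-1) = C(11, 6) = 462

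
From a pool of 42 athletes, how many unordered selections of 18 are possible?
C(42,18) = 42!/(18!×24!) = 353697121050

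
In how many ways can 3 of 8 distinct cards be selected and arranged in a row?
P(8,3) = 8!/(8-3)! = 336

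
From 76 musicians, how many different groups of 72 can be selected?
C(76,72) = 76!/(72!×4!) = 1282975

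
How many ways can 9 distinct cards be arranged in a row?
9! = 362880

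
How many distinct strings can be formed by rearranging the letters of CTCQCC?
6! / (1! × 1! × 4!) = 30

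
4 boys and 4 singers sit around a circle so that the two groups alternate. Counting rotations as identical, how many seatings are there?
Fix one of the boys: (4-1)! ways for the remaining boys, × 4! ways for the singers = 6 × 24 = 144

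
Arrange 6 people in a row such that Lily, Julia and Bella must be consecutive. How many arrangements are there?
Treat the 3 as one block: (6-3+1)! × 3! = 24 × 6 = 144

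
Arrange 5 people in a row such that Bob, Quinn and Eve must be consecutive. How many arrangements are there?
Treat the 3 as one block: (5-3+1)! × 3! = 6 × 6 = 36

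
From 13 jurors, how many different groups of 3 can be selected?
C(13,3) = 13!/(3!×10!) = 286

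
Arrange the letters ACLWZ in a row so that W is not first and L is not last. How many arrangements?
By inclusion-exclusion: 5! - 2×(5-1)! + (5-2)! = 120 - 48 + 6 = 78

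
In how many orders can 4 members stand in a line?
4! = 24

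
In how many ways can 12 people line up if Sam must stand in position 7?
Fix one position: (12-1)! = 39916800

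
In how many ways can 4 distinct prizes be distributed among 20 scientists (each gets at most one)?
P(20,4) = 20!/(20-4)! = 116280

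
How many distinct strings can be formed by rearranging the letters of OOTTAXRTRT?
10! / (2! × 1! × 2! × 1! × 4!) = 37800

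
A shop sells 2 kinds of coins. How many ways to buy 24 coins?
C(24+2-1, 2-1) = C(25, 1) = 25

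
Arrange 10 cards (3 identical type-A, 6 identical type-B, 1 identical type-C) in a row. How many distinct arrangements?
10! / (3! × 6! × 1!) = 840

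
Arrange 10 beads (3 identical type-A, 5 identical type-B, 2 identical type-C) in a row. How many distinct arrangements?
10! / (3! × 5! × 2!) = 2520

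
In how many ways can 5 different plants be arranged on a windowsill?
5! = 120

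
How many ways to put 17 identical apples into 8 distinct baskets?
C(17+8-1, 8-1) = C(24, 7) = 346104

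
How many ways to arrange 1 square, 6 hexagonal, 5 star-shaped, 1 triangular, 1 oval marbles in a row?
14! / (1! × 6! × 5! × 1! × 1!) = 1009008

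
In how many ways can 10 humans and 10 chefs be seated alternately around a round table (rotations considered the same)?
Fix one of the humans: (10-1)! ways for the remaining humans, × 10! ways for the chefs = 362880 × 3628800 = 1316818944000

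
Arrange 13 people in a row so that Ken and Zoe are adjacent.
Treat as block: (13-1)! × 2! = 479001600 × 2 = 958003200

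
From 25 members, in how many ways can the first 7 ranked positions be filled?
P(25,7) = 25!/(25-7)! = 2422728000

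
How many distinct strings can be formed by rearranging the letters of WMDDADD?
7! / (1! × 4! × 1! × 1!) = 210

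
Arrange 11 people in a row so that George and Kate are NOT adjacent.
Total - adjacent = 11! - (11-1)!×2 = 39916800 - 7257600 = 32659200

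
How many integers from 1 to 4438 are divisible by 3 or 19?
⌊4438/3⌋ + ⌊4438/19⌋ - ⌊4438/57⌋ = 1479 + 233 - 77 = 1635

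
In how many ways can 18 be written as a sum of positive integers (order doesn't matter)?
Pentagonal recurrence p(n) = p(n-1) + p(n-2) - p(n-5) - p(n-7) + p(n-12) + p(n-15) - ... gives p(0..17) = 1, 1, 2, 3, 5, 7, 11, 15, 22, 30, 42, 56, 77, 101, 135, 176, 231, 297. p(18) = p(17) + p(16) - p(13) - p(11) + p(6) + p(3) = 297 + 231 - 101 - 56 + 11 + 3 = 385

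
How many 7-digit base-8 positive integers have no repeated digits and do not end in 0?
Last digit: 7 nonzero choices. First digit: 6 (nonzero, ≠last). Middle 5: P(6,5) = 720. Total = 30240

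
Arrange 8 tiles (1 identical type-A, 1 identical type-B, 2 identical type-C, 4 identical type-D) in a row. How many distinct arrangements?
8! / (1! × 1! × 2! × 4!) = 840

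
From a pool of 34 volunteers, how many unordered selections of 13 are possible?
C(34,13) = 34!/(13!×21!) = 927983760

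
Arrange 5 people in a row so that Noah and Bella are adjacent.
Treat as block: (5-1)! × 2! = 24 × 2 = 48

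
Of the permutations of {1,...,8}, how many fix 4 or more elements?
Exactly j fixed points: C(8,j)·!(8-j); sum over j ≥ 4 (derangement numbers via !m = (m-1)·(!(m-1) + !(m-2)): !0..!4 = 1, 0, 1, 2, 9). Σ_{j=4}^{8} C(8,j)·!(8-j) = C(8,4)·!4 + C(8,5)·!3 + C(8,6)·!2 + C(8,7)·!1 + C(8,8)·!0 = 70·9 + 56·2 + 28·1 + 8·0 + 1·1 = 771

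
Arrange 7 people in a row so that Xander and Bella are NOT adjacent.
Total - adjacent = 7! - (7-1)!×2 = 5040 - 1440 = 3600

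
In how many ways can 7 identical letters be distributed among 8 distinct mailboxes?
C(7+8-1, 8-1) = C(14, 7) = 3432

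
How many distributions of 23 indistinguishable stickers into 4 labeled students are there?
C(23+4-1, 4-1) = C(26, 3) = 2600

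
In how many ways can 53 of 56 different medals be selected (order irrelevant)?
C(56,53) = 56!/(53!×3!) = 27720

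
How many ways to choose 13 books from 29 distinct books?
C(29,13) = 29!/(13!×16!) = 67863915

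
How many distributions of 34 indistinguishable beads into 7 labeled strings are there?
C(34+7-1, 7-1) = C(40, 6) = 3838380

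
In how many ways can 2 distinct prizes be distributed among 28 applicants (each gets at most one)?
P(28,2) = 28!/(28-2)! = 756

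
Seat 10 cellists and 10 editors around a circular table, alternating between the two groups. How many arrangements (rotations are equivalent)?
Fix one of the cellists: (10-1)! ways for the remaining cellists, × 10! ways for the editors = 362880 × 3628800 = 1316818944000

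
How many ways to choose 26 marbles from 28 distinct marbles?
C(28,26) = 28!/(26!×2!) = 378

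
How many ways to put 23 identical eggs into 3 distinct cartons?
C(23+3-1, 3-1) = C(25, 2) = 300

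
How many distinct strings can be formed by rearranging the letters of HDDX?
4! / (1! × 1! × 2!) = 12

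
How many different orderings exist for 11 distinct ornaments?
11! = 39916800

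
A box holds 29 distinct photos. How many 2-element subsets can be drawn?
C(29,2) = 29!/(2!×27!) = 406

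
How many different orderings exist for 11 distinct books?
11! = 39916800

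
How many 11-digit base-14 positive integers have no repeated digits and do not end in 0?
Last digit: 13 nonzero choices. First digit: 12 (nonzero, ≠last). Middle 9: P(12,9) = 79833600. Total = 12454041600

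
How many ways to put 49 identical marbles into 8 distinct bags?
C(49+8-1, 8-1) = C(56, 7) = 231917400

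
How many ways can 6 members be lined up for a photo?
6! = 720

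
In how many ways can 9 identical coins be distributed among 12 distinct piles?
C(9+12-1, 12-1) = C(20, 11) = 167960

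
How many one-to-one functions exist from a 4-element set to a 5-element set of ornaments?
P(5,4) = 5!/(5-4)! = 120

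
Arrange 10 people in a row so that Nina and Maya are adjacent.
Treat as block: (10-1)! × 2! = 362880 × 2 = 725760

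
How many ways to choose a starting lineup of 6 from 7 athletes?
C(7,6) = 7!/(6!×1!) = 7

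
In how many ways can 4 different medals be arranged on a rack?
4! = 24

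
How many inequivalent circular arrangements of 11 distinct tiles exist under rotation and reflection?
(11-1)!/2 = 3628800/2 = 1814400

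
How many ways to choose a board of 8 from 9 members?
C(9,8) = 9!/(8!×1!) = 9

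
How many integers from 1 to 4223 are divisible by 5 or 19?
⌊4223/5⌋ + ⌊4223/19⌋ - ⌊4223/95⌋ = 844 + 222 - 44 = 1022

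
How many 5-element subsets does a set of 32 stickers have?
C(32,5) = 32!/(5!×27!) = 201376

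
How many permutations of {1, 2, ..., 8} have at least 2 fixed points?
Exactly j fixed points: C(8,j)·!(8-j); sum over j ≥ 2 (derangement numbers via !m = (m-1)·(!(m-1) + !(m-2)): !0..!6 = 1, 0, 1, 2, 9, 44, 265). Σ_{j=2}^{8} C(8,j)·!(8-j) = C(8,2)·!6 + C(8,3)·!5 + C(8,4)·!4 + C(8,5)·!3 + C(8,6)·!2 + C(8,7)·!1 + C(8,8)·!0 = 28·265 + 56·44 + 70·9 + 56·2 + 28·1 + 8·0 + 1·1 = 10655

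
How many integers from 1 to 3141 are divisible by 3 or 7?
⌊3141/3⌋ + ⌊3141/7⌋ - ⌊3141/21⌋ = 1047 + 448 - 149 = 1346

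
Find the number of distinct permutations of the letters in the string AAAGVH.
6! / (3! × 1! × 1! × 1!) = 120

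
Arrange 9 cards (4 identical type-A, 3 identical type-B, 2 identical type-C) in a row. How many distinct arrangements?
9! / (4! × 3! × 2!) = 1260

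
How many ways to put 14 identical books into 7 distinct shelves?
C(14+7-1, 7-1) = C(20, 6) = 38760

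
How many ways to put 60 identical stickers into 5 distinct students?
C(60+5-1, 5-1) = C(64, 4) = 635376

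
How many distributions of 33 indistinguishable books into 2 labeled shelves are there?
C(33+2-1, 2-1) = C(34, 1) = 34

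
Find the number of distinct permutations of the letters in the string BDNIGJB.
7! / (1! × 1! × 2! × 1! × 1! × 1!) = 2520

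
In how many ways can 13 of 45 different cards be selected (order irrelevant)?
C(45,13) = 45!/(13!×32!) = 73006209045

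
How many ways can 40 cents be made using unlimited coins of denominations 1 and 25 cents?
Coefficient of x^40 in 1/(1-x^1) · 1/(1-x^25). Use j coins of 25 for j = 0..⌊40/25⌋ = 1, the rest in 1s: 1 + 1 = 2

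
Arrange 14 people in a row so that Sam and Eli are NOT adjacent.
Total - adjacent = 14! - (14-1)!×2 = 87178291200 - 12454041600 = 74724249600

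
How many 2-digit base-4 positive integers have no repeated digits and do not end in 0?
Last digit: 3 nonzero choices. First digit: 2 (nonzero, ≠last). Middle 0: P(2,0) = 1. Total = 6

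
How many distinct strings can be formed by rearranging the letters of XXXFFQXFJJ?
10! / (3! × 1! × 4! × 2!) = 12600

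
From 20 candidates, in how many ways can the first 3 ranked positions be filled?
P(20,3) = 20!/(20-3)! = 6840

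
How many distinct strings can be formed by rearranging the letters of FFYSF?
5! / (1! × 1! × 3!) = 20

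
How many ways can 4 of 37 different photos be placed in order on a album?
P(37,4) = 37!/(37-4)! = 1585080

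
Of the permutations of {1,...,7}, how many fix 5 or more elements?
Exactly j fixed points: C(7,j)·!(7-j); sum over j ≥ 5 (derangement numbers via !m = (m-1)·(!(m-1) + !(m-2)): !0..!2 = 1, 0, 1). Σ_{j=5}^{7} C(7,j)·!(7-j) = C(7,5)·!2 + C(7,6)·!1 + C(7,7)·!0 = 21·1 + 7·0 + 1·1 = 22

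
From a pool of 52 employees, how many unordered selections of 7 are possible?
C(52,7) = 52!/(7!×45!) = 133784560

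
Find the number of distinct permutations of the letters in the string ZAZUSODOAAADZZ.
14! / (1! × 2! × 4! × 2! × 1! × 4!) = 37837800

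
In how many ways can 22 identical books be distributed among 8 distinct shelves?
C(22+8-1, 8-1) = C(29, 7) = 1560780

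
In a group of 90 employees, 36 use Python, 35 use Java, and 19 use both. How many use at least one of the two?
|A∪B| = |A| + |B| - |A∩B| = 36 + 35 - 19 = 52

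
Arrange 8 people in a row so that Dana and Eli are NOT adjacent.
Total - adjacent = 8! - (8-1)!×2 = 40320 - 10080 = 30240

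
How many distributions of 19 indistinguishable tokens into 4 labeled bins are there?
C(19+4-1, 4-1) = C(22, 3) = 1540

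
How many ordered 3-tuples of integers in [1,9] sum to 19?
Coefficient of x^19 in (x + x² + ... + x^9)^3. By inclusion-exclusion on dice exceeding 9: Σ_j (-1)^j C(3,j)·C(19-1-9j, 2) = C(3,0)·C(18,2) - C(3,1)·C(9,2) = 1·153 - 3·36 = 45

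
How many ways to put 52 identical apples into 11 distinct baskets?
C(52+11-1, 11-1) = C(62, 10) = 107518933731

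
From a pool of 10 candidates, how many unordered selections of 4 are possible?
C(10,4) = 10!/(4!×6!) = 210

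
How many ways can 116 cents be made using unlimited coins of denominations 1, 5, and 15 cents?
Coefficient of x^116 in 1/(1-x^1) · 1/(1-x^5) · 1/(1-x^15). Case on j = number of 15-cent coins (j = 0..7); remainder r = 116 - 15j is made from {1,5} in ⌊r/5⌋+1 ways. r = 116, 101, 86, 71, 56, 41, 26, 11 → 24 + 21 + 18 + 15 + 12 + 9 + 6 + 3 = 108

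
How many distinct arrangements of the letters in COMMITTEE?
9! / (1! × 1! × 2! × 1! × 2! × 2!) = 45360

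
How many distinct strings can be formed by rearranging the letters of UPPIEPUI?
8! / (2! × 1! × 3! × 2!) = 1680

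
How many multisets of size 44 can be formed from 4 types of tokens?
C(44+4-1, 4-1) = C(47, 3) = 16215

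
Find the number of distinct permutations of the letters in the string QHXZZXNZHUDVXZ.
14! / (1! × 3! × 4! × 1! × 2! × 1! × 1! × 1!) = 302702400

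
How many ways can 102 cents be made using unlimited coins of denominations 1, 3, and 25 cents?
Coefficient of x^102 in 1/(1-x^1) · 1/(1-x^3) · 1/(1-x^25). Case on j = number of 25-cent coins (j = 0..4); remainder r = 102 - 25j is made from {1,3} in ⌊r/3⌋+1 ways. r = 102, 77, 52, 27, 2 → 35 + 26 + 18 + 10 + 1 = 90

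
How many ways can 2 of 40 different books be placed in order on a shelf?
P(40,2) = 40!/(40-2)! = 1560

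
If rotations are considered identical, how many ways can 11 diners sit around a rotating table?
Circular: fix one position, arrange the rest. (11-1)! = 3628800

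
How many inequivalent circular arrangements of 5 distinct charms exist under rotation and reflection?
(5-1)!/2 = 24/2 = 12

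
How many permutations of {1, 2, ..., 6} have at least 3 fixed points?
Exactly j fixed points: C(6,j)·!(6-j); sum over j ≥ 3 (derangement numbers via !m = (m-1)·(!(m-1) + !(m-2)): !0..!3 = 1, 0, 1, 2). Σ_{j=3}^{6} C(6,j)·!(6-j) = C(6,3)·!3 + C(6,4)·!2 + C(6,5)·!1 + C(6,6)·!0 = 20·2 + 15·1 + 6·0 + 1·1 = 56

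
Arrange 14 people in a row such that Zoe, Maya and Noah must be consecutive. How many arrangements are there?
Treat the 3 as one block: (14-3+1)! × 3! = 479001600 × 6 = 2874009600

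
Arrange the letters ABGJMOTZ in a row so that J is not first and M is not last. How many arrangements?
By inclusion-exclusion: 8! - 2×(8-1)! + (8-2)! = 40320 - 10080 + 720 = 30960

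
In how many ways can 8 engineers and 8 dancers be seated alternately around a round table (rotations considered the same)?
Fix one of the engineers: (8-1)! ways for the remaining engineers, × 8! ways for the dancers = 5040 × 40320 = 203212800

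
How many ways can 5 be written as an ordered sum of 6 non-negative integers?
C(5+6-1, 6-1) = C(10, 5) = 252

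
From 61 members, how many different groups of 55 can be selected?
C(61,55) = 61!/(55!×6!) = 55525372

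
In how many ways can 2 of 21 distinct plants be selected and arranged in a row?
P(21,2) = 21!/(21-2)! = 420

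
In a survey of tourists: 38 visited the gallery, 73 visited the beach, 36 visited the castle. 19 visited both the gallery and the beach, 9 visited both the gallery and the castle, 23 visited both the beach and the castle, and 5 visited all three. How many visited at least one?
|A∪B∪C| = 38+73+36-19-9-23+5 = 101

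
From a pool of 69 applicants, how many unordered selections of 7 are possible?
C(69,7) = 69!/(7!×62!) = 1078897248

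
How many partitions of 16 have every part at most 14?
Let r_j(i) = number of partitions of i into parts ≤ j, for i = 0..16. r_1(i) = 1 for all i; r_j(i) = r_{j-1}(i) + r_j(i-j). Rows j = 2..14: ≤2: 1 1 2 2 3 3 4 4 5 5 6 6 7 7 8 8 9; ≤3: 1 1 2 3 4 5 7 8 10 12 14 16 19 21 24 27 30; ≤4: 1 1 2 3 5 6 9 11 15 18 23 27 34 39 47 54 64; ≤5: 1 1 2 3 5 7 10 13 18 23 30 37 47 57 70 84 101; ≤6: 1 1 2 3 5 7 11 14 20 26 35 44 58 71 90 110 136; ≤7: 1 1 2 3 5 7 11 15 21 28 38 49 65 82 105 131 164; ≤8: 1 1 2 3 5 7 11 15 22 29 40 52 70 89 116 146 186; ≤9: 1 1 2 3 5 7 11 15 22 30 41 54 73 94 123 157 201; ≤10: 1 1 2 3 5 7 11 15 22 30 42 55 75 97 128 164 212; ≤11: 1 1 2 3 5 7 11 15 22 30 42 56 76 99 131 169 219; ≤12: 1 1 2 3 5 7 11 15 22 30 42 56 77 100 133 172 224; ≤13: 1 1 2 3 5 7 11 15 22 30 42 56 77 101 134 174 227; ≤14: 1 1 2 3 5 7 11 15 22 30 42 56 77 101 135 175 229. r_14(16) = 229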